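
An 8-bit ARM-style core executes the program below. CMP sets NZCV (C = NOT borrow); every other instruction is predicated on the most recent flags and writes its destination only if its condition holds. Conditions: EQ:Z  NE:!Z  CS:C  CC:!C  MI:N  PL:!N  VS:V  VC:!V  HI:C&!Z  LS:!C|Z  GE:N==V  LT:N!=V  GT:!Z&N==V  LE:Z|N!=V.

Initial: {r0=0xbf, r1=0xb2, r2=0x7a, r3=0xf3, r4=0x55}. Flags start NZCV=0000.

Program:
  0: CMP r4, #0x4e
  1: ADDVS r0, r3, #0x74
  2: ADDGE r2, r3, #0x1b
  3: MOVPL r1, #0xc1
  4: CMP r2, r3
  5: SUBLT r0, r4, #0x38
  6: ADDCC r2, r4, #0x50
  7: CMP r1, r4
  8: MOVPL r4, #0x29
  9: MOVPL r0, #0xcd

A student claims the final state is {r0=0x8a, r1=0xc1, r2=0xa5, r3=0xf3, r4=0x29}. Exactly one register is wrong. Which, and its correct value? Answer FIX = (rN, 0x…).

FIX = (r0, 0xcd)

[0] flags=0010 → (cmp)
[1] flags=0010 VS?F → skip
[2] flags=0010 GE?T → r2=0x0e
[3] flags=0010 PL?T → r1=0xc1
[4] flags=0000 → (cmp)
[5] flags=0000 LT?F → skip
[6] flags=0000 CC?T → r2=0xa5
[7] flags=0011 → (cmp)
[8] flags=0011 PL?T → r4=0x29
[9] flags=0011 PL?T → r0=0xcd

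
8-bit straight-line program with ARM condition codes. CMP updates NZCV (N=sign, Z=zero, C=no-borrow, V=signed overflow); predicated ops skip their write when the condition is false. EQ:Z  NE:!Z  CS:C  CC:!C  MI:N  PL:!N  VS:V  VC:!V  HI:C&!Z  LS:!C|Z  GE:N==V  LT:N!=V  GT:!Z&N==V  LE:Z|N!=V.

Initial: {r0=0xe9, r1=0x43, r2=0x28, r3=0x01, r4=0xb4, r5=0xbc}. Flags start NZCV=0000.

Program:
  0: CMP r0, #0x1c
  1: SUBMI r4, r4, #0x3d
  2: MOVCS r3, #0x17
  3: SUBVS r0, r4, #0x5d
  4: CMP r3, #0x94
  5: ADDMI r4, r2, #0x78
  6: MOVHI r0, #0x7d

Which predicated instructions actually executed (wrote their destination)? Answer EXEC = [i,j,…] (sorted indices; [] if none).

[0] flags=1010 → (cmp)
[1] flags=1010 MI?T → r4=0x77
[2] flags=1010 CS?T → r3=0x17
[3] flags=1010 VS?F → skip
[4] flags=1001 → (cmp)
[5] flags=1001 MI?T → r4=0xa0
[6] flags=1001 HI?F → skip

EXEC = [1,2,5]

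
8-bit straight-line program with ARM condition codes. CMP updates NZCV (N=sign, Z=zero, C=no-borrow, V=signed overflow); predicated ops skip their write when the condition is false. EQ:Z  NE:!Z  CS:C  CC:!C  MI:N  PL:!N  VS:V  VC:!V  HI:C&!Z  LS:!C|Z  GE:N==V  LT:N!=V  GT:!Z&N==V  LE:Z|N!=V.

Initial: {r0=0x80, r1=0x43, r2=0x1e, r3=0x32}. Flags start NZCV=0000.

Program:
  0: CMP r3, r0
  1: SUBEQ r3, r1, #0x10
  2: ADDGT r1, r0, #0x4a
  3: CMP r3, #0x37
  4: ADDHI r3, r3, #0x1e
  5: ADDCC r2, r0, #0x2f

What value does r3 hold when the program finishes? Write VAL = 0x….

VAL = 0x32

[0] flags=1001 → (cmp)
[1] flags=1001 EQ?F → skip
[2] flags=1001 GT?T → r1=0xca
[3] flags=1000 → (cmp)
[4] flags=1000 HI?F → skip
[5] flags=1000 CC?T → r2=0xaf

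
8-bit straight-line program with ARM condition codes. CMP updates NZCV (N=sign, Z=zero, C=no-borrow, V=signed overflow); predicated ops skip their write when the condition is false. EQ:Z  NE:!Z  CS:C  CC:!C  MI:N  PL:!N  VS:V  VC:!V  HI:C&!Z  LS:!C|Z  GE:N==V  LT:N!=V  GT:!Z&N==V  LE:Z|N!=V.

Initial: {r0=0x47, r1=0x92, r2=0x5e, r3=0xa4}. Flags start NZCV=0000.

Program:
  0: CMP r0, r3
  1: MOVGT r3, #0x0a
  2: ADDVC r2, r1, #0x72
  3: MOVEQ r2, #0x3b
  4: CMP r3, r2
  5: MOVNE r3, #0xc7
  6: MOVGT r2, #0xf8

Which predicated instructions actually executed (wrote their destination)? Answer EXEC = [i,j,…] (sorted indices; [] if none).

EXEC = [1,5]

[0] flags=1001 → (cmp)
[1] flags=1001 GT?T → r3=0x0a
[2] flags=1001 VC?F → skip
[3] flags=1001 EQ?F → skip
[4] flags=1000 → (cmp)
[5] flags=1000 NE?T → r3=0xc7
[6] flags=1000 GT?F → skip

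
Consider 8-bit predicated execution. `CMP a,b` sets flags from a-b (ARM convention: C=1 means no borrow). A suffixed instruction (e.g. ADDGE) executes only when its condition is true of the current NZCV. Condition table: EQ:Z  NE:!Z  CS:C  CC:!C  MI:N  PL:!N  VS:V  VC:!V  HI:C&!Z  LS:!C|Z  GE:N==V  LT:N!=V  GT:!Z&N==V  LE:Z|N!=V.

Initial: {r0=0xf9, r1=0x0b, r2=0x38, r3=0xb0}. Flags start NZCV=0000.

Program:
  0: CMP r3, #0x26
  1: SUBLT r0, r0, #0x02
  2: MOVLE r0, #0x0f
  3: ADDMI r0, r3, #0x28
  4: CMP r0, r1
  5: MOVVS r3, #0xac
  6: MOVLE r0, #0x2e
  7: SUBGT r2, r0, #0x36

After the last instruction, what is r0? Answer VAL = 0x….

0: ✓ CMP  NZCV=1010
1: ✓ SUBLT  r0←0xf7
2: ✓ MOVLE  r0←0x0f
3: ✓ ADDMI  r0←0xd8
4: ✓ CMP  NZCV=1010
5: · MOVVS
6: ✓ MOVLE  r0←0x2e
7: · SUBGT

VAL = 0x2e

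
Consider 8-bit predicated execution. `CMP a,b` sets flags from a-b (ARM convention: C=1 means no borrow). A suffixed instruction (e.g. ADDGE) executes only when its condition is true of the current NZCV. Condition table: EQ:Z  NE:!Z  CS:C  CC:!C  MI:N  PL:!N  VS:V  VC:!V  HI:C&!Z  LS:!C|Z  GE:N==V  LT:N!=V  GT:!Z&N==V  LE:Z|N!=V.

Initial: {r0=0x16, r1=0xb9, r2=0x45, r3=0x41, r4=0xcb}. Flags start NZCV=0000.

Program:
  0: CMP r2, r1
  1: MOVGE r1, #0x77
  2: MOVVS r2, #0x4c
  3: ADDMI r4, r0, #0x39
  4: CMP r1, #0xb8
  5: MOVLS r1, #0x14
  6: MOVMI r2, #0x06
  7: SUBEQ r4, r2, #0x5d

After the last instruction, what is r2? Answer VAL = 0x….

0: ✓ CMP  NZCV=1001
1: ✓ MOVGE  r1←0x77
2: ✓ MOVVS  r2←0x4c
3: ✓ ADDMI  r4←0x4f
4: ✓ CMP  NZCV=1001
5: ✓ MOVLS  r1←0x14
6: ✓ MOVMI  r2←0x06
7: · SUBEQ

VAL = 0x06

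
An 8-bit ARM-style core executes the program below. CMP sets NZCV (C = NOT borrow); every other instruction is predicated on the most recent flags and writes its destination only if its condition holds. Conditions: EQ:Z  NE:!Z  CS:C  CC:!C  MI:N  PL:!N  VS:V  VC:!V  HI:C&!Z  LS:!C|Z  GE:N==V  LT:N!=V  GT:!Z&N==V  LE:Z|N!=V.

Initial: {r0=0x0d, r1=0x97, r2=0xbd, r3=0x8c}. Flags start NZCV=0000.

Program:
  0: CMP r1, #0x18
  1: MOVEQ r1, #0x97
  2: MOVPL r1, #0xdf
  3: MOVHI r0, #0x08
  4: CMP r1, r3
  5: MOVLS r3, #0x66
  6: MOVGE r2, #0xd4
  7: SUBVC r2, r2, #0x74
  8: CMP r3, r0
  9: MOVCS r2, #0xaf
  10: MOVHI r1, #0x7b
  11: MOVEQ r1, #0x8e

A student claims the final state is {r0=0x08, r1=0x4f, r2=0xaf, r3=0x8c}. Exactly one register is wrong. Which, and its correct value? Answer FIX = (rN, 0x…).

0: ✓ CMP  NZCV=0011
1: · MOVEQ
2: ✓ MOVPL  r1←0xdf
3: ✓ MOVHI  r0←0x08
4: ✓ CMP  NZCV=0010
5: · MOVLS
6: ✓ MOVGE  r2←0xd4
7: ✓ SUBVC  r2←0x60
8: ✓ CMP  NZCV=1010
9: ✓ MOVCS  r2←0xaf
10: ✓ MOVHI  r1←0x7b
11: · MOVEQ

FIX = (r1, 0x7b)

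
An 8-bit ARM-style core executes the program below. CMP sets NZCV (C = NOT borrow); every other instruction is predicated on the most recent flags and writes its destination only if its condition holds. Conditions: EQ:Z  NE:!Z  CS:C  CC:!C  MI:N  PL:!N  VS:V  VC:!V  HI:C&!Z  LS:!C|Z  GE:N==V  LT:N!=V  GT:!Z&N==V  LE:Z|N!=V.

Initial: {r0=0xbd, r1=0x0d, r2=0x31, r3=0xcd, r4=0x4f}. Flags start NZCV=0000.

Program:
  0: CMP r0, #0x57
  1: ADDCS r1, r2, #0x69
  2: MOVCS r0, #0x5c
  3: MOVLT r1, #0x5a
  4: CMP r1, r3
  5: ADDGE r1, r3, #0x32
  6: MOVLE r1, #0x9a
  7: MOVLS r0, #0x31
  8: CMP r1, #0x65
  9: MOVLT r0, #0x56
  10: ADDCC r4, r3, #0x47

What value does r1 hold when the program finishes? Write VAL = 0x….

VAL = 0xff

[0] flags=0011 → (cmp)
[1] flags=0011 CS?T → r1=0x9a
[2] flags=0011 CS?T → r0=0x5c
[3] flags=0011 LT?T → r1=0x5a
[4] flags=1001 → (cmp)
[5] flags=1001 GE?T → r1=0xff
[6] flags=1001 LE?F → skip
[7] flags=1001 LS?T → r0=0x31
[8] flags=1010 → (cmp)
[9] flags=1010 LT?T → r0=0x56
[10] flags=1010 CC?F → skip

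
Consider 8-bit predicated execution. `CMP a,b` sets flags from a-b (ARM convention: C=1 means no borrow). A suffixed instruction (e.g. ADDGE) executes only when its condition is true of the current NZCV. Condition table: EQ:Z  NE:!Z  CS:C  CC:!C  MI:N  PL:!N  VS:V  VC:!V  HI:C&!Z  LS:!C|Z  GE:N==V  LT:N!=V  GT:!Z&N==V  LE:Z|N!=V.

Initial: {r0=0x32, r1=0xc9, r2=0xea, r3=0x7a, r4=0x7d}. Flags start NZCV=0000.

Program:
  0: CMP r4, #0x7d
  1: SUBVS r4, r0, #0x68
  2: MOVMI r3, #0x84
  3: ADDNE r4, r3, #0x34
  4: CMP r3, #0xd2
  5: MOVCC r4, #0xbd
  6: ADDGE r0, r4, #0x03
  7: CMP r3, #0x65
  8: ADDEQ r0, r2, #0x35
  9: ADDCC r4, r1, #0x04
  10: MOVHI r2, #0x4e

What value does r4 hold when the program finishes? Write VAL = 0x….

VAL = 0xbd

[0] flags=0110 → (cmp)
[1] flags=0110 VS?F → skip
[2] flags=0110 MI?F → skip
[3] flags=0110 NE?F → skip
[4] flags=1001 → (cmp)
[5] flags=1001 CC?T → r4=0xbd
[6] flags=1001 GE?T → r0=0xc0
[7] flags=0010 → (cmp)
[8] flags=0010 EQ?F → skip
[9] flags=0010 CC?F → skip
[10] flags=0010 HI?T → r2=0x4e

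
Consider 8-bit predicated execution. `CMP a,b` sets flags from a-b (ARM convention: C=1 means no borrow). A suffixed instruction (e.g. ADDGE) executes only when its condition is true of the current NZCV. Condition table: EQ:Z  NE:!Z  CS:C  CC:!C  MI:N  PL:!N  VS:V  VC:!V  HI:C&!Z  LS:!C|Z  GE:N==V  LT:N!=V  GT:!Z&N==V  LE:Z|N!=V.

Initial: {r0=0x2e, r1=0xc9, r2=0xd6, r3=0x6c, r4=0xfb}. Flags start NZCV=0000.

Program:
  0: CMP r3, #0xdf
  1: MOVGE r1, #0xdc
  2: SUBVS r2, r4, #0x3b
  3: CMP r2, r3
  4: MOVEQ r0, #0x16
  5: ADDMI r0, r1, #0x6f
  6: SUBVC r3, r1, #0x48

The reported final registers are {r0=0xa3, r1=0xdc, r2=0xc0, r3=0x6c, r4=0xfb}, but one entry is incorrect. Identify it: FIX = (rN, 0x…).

FIX = (r0, 0x2e)

[0] flags=1001 → (cmp)
[1] flags=1001 GE?T → r1=0xdc
[2] flags=1001 VS?T → r2=0xc0
[3] flags=0011 → (cmp)
[4] flags=0011 EQ?F → skip
[5] flags=0011 MI?F → skip
[6] flags=0011 VC?F → skip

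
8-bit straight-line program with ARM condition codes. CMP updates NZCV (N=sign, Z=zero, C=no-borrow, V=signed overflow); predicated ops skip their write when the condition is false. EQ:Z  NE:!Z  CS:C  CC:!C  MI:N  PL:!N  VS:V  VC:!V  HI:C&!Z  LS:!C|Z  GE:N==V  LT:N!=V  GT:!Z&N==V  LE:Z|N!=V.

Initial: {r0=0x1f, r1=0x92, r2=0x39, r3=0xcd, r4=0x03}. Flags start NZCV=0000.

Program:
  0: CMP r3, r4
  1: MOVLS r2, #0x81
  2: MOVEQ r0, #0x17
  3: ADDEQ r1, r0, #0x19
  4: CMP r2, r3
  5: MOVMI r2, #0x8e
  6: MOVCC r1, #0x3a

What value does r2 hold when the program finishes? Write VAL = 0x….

VAL = 0x39

[0] flags=1010 → (cmp)
[1] flags=1010 LS?F → skip
[2] flags=1010 EQ?F → skip
[3] flags=1010 EQ?F → skip
[4] flags=0000 → (cmp)
[5] flags=0000 MI?F → skip
[6] flags=0000 CC?T → r1=0x3a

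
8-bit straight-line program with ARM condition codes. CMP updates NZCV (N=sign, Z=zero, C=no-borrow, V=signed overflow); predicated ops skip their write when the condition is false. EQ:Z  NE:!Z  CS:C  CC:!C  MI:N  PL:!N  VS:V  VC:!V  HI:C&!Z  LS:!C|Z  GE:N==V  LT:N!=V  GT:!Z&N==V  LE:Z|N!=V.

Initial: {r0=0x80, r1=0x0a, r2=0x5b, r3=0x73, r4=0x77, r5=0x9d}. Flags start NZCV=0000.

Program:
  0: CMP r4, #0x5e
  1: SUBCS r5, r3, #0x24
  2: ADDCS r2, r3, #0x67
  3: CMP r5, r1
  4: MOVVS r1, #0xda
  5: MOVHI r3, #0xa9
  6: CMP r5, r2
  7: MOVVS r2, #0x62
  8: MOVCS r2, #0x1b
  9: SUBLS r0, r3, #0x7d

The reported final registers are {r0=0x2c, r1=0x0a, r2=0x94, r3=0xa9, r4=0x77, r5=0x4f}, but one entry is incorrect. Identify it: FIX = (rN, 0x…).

FIX = (r2, 0xda)

[0] flags=0010 → (cmp)
[1] flags=0010 CS?T → r5=0x4f
[2] flags=0010 CS?T → r2=0xda
[3] flags=0010 → (cmp)
[4] flags=0010 VS?F → skip
[5] flags=0010 HI?T → r3=0xa9
[6] flags=0000 → (cmp)
[7] flags=0000 VS?F → skip
[8] flags=0000 CS?F → skip
[9] flags=0000 LS?T → r0=0x2c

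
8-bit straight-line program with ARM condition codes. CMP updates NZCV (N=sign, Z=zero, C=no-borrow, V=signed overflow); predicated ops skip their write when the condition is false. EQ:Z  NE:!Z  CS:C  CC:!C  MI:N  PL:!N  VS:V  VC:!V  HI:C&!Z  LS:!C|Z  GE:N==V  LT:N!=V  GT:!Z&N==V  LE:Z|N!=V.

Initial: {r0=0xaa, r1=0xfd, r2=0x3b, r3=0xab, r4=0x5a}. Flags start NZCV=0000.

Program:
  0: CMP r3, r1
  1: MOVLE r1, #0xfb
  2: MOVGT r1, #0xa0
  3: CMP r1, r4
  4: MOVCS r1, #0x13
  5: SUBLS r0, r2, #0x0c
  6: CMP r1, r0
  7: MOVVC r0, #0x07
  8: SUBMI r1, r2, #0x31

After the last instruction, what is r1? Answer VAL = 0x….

0: ✓ CMP  NZCV=1000
1: ✓ MOVLE  r1←0xfb
2: · MOVGT
3: ✓ CMP  NZCV=1010
4: ✓ MOVCS  r1←0x13
5: · SUBLS
6: ✓ CMP  NZCV=0000
7: ✓ MOVVC  r0←0x07
8: · SUBMI

VAL = 0x13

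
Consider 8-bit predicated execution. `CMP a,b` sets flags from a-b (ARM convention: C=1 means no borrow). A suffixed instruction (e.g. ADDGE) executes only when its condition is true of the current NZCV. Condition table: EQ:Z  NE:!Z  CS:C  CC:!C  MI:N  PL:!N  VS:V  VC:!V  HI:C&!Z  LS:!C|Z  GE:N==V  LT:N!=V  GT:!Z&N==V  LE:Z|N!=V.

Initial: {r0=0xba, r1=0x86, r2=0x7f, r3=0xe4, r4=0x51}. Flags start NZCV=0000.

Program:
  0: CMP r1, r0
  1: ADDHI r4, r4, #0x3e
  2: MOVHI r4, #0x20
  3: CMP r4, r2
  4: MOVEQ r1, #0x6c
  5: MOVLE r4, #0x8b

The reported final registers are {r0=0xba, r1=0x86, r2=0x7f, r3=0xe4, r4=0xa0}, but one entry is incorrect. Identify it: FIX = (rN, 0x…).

FIX = (r4, 0x8b)

[0] flags=1000 → (cmp)
[1] flags=1000 HI?F → skip
[2] flags=1000 HI?F → skip
[3] flags=1000 → (cmp)
[4] flags=1000 EQ?F → skip
[5] flags=1000 LE?T → r4=0x8b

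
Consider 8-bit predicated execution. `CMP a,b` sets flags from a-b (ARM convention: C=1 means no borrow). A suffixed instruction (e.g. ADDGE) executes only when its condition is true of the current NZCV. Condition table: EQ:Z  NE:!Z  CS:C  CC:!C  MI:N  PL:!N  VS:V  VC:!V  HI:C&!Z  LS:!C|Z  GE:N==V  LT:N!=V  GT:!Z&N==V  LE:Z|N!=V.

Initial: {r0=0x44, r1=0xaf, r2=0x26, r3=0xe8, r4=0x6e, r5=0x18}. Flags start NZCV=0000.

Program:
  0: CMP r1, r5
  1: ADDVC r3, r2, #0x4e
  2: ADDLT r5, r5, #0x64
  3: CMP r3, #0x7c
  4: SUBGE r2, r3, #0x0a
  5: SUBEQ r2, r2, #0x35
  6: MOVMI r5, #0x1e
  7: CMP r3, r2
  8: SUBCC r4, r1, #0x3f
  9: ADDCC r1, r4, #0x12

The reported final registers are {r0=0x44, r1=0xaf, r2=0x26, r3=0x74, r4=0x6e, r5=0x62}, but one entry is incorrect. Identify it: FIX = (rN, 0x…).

FIX = (r5, 0x1e)

0: ✓ CMP  NZCV=1010
1: ✓ ADDVC  r3←0x74
2: ✓ ADDLT  r5←0x7c
3: ✓ CMP  NZCV=1000
4: · SUBGE
5: · SUBEQ
6: ✓ MOVMI  r5←0x1e
7: ✓ CMP  NZCV=0010
8: · SUBCC
9: · ADDCC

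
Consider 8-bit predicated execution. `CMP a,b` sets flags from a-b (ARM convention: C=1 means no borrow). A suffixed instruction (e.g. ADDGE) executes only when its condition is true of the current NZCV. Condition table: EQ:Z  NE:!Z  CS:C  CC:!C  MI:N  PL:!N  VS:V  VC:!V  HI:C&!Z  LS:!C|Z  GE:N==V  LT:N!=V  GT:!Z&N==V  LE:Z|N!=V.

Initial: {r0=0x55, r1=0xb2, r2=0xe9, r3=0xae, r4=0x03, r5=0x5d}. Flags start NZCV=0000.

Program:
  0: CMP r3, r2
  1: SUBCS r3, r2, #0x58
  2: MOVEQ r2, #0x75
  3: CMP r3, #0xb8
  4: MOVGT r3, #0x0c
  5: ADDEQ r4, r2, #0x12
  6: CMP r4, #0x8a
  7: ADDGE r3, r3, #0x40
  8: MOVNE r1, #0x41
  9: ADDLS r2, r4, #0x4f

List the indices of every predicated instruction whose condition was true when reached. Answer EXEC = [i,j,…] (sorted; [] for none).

EXEC = [7,8,9]

[0] flags=1000 → (cmp)
[1] flags=1000 CS?F → skip
[2] flags=1000 EQ?F → skip
[3] flags=1000 → (cmp)
[4] flags=1000 GT?F → skip
[5] flags=1000 EQ?F → skip
[6] flags=0000 → (cmp)
[7] flags=0000 GE?T → r3=0xee
[8] flags=0000 NE?T → r1=0x41
[9] flags=0000 LS?T → r2=0x52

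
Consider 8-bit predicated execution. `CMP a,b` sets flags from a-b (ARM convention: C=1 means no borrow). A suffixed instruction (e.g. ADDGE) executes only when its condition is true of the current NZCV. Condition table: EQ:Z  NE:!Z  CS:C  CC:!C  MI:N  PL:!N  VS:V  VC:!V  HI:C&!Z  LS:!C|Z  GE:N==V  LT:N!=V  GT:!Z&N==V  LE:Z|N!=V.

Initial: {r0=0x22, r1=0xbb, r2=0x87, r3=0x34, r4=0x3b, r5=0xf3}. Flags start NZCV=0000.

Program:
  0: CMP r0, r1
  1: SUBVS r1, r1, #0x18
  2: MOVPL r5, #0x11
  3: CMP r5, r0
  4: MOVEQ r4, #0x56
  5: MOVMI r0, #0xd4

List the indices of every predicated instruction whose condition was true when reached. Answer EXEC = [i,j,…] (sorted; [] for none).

0: ✓ CMP  NZCV=0000
1: · SUBVS
2: ✓ MOVPL  r5←0x11
3: ✓ CMP  NZCV=1000
4: · MOVEQ
5: ✓ MOVMI  r0←0xd4

EXEC = [2,5]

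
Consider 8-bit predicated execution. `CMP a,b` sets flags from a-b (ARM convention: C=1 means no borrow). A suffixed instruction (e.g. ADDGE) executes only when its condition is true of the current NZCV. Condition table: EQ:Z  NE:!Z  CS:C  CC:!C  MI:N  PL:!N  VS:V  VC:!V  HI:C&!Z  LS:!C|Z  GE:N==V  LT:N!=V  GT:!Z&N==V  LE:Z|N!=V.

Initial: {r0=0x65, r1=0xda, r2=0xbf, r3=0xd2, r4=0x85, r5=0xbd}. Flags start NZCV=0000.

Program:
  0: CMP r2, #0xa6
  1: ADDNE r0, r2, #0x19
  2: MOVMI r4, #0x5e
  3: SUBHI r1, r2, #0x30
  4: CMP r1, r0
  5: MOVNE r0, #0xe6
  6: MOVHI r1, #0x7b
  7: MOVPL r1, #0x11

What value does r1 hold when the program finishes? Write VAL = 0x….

[0] flags=0010 → (cmp)
[1] flags=0010 NE?T → r0=0xd8
[2] flags=0010 MI?F → skip
[3] flags=0010 HI?T → r1=0x8f
[4] flags=1000 → (cmp)
[5] flags=1000 NE?T → r0=0xe6
[6] flags=1000 HI?F → skip
[7] flags=1000 PL?F → skip

VAL = 0x8f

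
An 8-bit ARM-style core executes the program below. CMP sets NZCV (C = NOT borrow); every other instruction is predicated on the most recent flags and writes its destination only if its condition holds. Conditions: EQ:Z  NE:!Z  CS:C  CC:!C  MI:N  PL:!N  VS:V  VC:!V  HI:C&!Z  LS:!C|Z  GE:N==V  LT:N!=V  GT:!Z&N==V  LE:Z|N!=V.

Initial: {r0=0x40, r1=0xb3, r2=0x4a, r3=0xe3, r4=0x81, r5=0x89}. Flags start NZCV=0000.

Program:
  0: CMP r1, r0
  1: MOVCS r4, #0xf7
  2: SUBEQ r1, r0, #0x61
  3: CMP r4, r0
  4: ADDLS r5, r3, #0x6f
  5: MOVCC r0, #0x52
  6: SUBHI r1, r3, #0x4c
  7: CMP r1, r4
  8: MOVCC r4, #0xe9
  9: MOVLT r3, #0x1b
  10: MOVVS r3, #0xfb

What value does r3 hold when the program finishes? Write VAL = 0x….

VAL = 0x1b

[0] flags=0011 → (cmp)
[1] flags=0011 CS?T → r4=0xf7
[2] flags=0011 EQ?F → skip
[3] flags=1010 → (cmp)
[4] flags=1010 LS?F → skip
[5] flags=1010 CC?F → skip
[6] flags=1010 HI?T → r1=0x97
[7] flags=1000 → (cmp)
[8] flags=1000 CC?T → r4=0xe9
[9] flags=1000 LT?T → r3=0x1b
[10] flags=1000 VS?F → skip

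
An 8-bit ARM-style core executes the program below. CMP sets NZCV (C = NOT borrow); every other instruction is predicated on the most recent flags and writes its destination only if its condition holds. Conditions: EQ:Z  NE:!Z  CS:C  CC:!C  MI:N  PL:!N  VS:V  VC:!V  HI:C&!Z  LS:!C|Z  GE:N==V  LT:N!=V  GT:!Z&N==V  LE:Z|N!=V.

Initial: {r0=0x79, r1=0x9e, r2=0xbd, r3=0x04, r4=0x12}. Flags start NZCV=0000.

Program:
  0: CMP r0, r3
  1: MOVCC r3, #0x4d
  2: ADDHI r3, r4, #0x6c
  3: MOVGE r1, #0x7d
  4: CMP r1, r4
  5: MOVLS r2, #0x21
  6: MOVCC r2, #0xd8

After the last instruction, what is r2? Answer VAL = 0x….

VAL = 0xbd

[0] flags=0010 → (cmp)
[1] flags=0010 CC?F → skip
[2] flags=0010 HI?T → r3=0x7e
[3] flags=0010 GE?T → r1=0x7d
[4] flags=0010 → (cmp)
[5] flags=0010 LS?F → skip
[6] flags=0010 CC?F → skip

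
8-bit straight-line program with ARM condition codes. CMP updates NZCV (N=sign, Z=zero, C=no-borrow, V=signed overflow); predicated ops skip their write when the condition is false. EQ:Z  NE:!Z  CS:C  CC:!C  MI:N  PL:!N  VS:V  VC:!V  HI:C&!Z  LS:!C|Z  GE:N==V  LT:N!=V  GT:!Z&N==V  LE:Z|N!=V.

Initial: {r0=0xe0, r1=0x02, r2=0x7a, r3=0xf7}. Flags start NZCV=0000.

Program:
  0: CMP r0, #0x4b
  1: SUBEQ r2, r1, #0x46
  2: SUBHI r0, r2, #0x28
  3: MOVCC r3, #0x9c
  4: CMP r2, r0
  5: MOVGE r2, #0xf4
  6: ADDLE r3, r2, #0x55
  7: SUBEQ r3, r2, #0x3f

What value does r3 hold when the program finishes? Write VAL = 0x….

0: ✓ CMP  NZCV=1010
1: · SUBEQ
2: ✓ SUBHI  r0←0x52
3: · MOVCC
4: ✓ CMP  NZCV=0010
5: ✓ MOVGE  r2←0xf4
6: · ADDLE
7: · SUBEQ

VAL = 0xf7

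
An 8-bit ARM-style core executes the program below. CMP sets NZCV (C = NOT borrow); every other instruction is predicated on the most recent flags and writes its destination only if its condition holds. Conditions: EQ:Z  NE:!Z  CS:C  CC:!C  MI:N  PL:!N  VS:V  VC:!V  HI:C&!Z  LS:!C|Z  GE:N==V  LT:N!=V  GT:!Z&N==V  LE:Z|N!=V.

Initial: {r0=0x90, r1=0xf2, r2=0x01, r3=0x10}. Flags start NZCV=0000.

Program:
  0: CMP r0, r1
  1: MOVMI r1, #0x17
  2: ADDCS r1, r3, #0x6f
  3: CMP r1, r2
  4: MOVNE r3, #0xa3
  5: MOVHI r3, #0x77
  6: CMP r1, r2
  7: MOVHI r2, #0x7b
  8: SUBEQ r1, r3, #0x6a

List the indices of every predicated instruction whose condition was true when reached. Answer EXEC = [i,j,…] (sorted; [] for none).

[0] flags=1000 → (cmp)
[1] flags=1000 MI?T → r1=0x17
[2] flags=1000 CS?F → skip
[3] flags=0010 → (cmp)
[4] flags=0010 NE?T → r3=0xa3
[5] flags=0010 HI?T → r3=0x77
[6] flags=0010 → (cmp)
[7] flags=0010 HI?T → r2=0x7b
[8] flags=0010 EQ?F → skip

EXEC = [1,4,5,7]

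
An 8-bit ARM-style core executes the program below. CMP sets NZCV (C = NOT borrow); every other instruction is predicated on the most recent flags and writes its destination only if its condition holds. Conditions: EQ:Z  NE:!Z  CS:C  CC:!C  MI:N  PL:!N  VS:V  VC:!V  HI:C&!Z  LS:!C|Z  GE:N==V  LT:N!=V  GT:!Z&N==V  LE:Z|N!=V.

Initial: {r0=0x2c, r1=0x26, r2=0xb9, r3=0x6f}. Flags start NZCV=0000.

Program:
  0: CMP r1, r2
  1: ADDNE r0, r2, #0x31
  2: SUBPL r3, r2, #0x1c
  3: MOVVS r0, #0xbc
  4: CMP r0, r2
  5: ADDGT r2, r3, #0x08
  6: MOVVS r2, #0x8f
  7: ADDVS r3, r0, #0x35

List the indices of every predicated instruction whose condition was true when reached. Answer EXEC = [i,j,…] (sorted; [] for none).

[0] flags=0000 → (cmp)
[1] flags=0000 NE?T → r0=0xea
[2] flags=0000 PL?T → r3=0x9d
[3] flags=0000 VS?F → skip
[4] flags=0010 → (cmp)
[5] flags=0010 GT?T → r2=0xa5
[6] flags=0010 VS?F → skip
[7] flags=0010 VS?F → skip

EXEC = [1,2,5]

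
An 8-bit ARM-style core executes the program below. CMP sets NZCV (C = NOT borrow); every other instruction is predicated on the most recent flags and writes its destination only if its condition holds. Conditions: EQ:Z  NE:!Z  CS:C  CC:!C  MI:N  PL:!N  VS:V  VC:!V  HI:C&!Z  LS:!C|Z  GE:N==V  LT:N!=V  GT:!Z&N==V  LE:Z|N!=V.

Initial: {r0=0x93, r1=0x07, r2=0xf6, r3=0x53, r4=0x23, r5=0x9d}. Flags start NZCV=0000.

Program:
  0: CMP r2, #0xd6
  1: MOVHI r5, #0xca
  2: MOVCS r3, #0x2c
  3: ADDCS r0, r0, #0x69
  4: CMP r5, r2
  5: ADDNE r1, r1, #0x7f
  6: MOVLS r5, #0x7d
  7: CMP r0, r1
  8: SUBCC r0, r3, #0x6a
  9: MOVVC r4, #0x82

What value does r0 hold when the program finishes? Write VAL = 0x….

VAL = 0xfc

0: ✓ CMP  NZCV=0010
1: ✓ MOVHI  r5←0xca
2: ✓ MOVCS  r3←0x2c
3: ✓ ADDCS  r0←0xfc
4: ✓ CMP  NZCV=1000
5: ✓ ADDNE  r1←0x86
6: ✓ MOVLS  r5←0x7d
7: ✓ CMP  NZCV=0010
8: · SUBCC
9: ✓ MOVVC  r4←0x82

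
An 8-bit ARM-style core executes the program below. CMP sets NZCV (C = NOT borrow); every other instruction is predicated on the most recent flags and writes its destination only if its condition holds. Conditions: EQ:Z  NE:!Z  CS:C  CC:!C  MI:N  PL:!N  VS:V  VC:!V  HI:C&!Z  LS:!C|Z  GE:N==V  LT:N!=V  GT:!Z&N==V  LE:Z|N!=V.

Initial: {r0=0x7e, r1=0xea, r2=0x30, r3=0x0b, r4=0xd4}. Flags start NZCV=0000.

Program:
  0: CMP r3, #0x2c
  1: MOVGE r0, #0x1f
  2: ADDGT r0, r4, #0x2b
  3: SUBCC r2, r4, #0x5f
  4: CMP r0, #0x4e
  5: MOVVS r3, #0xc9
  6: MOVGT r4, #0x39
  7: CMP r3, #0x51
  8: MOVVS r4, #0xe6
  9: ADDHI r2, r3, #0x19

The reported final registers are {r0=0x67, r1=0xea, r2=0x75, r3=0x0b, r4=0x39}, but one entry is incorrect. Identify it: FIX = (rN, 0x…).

0: ✓ CMP  NZCV=1000
1: · MOVGE
2: · ADDGT
3: ✓ SUBCC  r2←0x75
4: ✓ CMP  NZCV=0010
5: · MOVVS
6: ✓ MOVGT  r4←0x39
7: ✓ CMP  NZCV=1000
8: · MOVVS
9: · ADDHI

FIX = (r0, 0x7e)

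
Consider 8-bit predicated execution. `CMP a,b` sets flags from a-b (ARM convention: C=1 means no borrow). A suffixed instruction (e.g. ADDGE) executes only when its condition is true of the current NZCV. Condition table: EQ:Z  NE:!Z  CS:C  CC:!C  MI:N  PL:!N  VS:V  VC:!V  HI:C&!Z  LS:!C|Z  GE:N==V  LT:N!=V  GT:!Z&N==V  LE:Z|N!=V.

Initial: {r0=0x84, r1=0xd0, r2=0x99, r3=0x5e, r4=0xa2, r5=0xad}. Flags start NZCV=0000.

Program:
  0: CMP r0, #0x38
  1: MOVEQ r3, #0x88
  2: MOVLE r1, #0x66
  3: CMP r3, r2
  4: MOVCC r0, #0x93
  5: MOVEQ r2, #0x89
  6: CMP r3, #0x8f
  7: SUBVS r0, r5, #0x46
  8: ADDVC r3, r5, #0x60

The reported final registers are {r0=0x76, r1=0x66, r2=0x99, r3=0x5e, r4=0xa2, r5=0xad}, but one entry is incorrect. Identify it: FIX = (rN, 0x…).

0: ✓ CMP  NZCV=0011
1: · MOVEQ
2: ✓ MOVLE  r1←0x66
3: ✓ CMP  NZCV=1001
4: ✓ MOVCC  r0←0x93
5: · MOVEQ
6: ✓ CMP  NZCV=1001
7: ✓ SUBVS  r0←0x67
8: · ADDVC

FIX = (r0, 0x67)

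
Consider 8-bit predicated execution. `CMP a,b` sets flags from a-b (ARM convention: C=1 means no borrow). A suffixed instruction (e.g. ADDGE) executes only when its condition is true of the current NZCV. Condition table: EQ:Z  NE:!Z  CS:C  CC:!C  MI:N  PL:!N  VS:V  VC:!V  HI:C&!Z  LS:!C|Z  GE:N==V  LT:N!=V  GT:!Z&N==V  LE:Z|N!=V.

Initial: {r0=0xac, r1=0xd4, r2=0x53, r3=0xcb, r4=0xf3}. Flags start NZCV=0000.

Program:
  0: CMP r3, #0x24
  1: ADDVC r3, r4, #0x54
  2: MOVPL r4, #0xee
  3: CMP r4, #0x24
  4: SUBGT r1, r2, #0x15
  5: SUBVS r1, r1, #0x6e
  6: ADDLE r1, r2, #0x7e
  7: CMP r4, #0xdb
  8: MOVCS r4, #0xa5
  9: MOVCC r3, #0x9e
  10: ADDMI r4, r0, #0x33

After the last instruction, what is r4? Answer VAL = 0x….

0: ✓ CMP  NZCV=1010
1: ✓ ADDVC  r3←0x47
2: · MOVPL
3: ✓ CMP  NZCV=1010
4: · SUBGT
5: · SUBVS
6: ✓ ADDLE  r1←0xd1
7: ✓ CMP  NZCV=0010
8: ✓ MOVCS  r4←0xa5
9: · MOVCC
10: · ADDMI

VAL = 0xa5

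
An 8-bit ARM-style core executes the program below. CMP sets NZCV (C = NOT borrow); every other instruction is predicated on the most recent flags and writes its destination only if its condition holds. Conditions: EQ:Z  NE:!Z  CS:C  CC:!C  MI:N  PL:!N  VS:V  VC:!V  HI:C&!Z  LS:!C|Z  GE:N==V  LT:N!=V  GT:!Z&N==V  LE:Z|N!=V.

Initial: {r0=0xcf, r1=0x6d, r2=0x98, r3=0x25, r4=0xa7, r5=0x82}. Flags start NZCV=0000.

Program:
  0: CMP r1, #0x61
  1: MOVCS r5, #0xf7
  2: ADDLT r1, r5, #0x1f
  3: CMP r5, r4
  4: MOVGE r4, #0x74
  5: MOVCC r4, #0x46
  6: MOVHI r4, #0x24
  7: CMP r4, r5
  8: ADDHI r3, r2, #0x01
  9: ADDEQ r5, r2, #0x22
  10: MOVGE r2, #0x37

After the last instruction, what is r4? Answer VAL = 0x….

0: ✓ CMP  NZCV=0010
1: ✓ MOVCS  r5←0xf7
2: · ADDLT
3: ✓ CMP  NZCV=0010
4: ✓ MOVGE  r4←0x74
5: · MOVCC
6: ✓ MOVHI  r4←0x24
7: ✓ CMP  NZCV=0000
8: · ADDHI
9: · ADDEQ
10: ✓ MOVGE  r2←0x37

VAL = 0x24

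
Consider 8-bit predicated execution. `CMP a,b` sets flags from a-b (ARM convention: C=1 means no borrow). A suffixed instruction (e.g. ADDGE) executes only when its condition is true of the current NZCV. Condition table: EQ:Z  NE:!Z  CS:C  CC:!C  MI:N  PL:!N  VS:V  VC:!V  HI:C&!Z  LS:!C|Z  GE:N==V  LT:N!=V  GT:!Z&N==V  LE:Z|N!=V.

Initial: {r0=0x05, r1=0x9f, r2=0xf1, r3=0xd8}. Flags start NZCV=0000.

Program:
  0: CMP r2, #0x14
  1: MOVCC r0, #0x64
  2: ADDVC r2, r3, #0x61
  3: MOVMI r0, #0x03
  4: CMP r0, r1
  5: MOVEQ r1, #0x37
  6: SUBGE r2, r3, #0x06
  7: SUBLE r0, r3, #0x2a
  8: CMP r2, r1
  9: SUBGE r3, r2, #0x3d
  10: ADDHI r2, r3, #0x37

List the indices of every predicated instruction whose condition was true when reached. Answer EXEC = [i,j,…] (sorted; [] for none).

0: ✓ CMP  NZCV=1010
1: · MOVCC
2: ✓ ADDVC  r2←0x39
3: ✓ MOVMI  r0←0x03
4: ✓ CMP  NZCV=0000
5: · MOVEQ
6: ✓ SUBGE  r2←0xd2
7: · SUBLE
8: ✓ CMP  NZCV=0010
9: ✓ SUBGE  r3←0x95
10: ✓ ADDHI  r2←0xcc

EXEC = [2,3,6,9,10]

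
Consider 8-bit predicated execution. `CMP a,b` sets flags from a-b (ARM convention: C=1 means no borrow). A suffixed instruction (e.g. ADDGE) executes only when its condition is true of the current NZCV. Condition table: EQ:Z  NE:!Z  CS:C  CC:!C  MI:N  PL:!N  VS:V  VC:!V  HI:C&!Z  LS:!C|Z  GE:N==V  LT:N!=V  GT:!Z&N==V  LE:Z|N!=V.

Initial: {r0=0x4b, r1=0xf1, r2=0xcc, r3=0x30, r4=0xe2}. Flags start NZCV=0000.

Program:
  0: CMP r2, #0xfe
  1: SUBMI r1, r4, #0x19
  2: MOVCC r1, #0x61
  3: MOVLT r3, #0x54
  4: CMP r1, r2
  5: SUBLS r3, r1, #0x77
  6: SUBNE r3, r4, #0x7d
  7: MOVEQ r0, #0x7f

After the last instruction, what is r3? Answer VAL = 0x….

[0] flags=1000 → (cmp)
[1] flags=1000 MI?T → r1=0xc9
[2] flags=1000 CC?T → r1=0x61
[3] flags=1000 LT?T → r3=0x54
[4] flags=1001 → (cmp)
[5] flags=1001 LS?T → r3=0xea
[6] flags=1001 NE?T → r3=0x65
[7] flags=1001 EQ?F → skip

VAL = 0x65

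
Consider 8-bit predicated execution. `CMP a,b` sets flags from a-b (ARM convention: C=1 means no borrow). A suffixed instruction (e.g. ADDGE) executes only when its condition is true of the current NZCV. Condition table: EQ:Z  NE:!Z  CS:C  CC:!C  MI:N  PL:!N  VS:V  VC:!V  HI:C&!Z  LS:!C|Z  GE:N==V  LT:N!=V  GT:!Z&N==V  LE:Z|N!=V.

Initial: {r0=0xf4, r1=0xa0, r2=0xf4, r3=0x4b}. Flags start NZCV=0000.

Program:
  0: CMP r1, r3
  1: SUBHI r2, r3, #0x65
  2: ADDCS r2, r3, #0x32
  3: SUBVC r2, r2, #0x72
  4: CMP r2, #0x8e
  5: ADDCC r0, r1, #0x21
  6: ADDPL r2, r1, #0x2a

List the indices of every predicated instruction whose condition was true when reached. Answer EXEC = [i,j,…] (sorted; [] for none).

0: ✓ CMP  NZCV=0011
1: ✓ SUBHI  r2←0xe6
2: ✓ ADDCS  r2←0x7d
3: · SUBVC
4: ✓ CMP  NZCV=1001
5: ✓ ADDCC  r0←0xc1
6: · ADDPL

EXEC = [1,2,5]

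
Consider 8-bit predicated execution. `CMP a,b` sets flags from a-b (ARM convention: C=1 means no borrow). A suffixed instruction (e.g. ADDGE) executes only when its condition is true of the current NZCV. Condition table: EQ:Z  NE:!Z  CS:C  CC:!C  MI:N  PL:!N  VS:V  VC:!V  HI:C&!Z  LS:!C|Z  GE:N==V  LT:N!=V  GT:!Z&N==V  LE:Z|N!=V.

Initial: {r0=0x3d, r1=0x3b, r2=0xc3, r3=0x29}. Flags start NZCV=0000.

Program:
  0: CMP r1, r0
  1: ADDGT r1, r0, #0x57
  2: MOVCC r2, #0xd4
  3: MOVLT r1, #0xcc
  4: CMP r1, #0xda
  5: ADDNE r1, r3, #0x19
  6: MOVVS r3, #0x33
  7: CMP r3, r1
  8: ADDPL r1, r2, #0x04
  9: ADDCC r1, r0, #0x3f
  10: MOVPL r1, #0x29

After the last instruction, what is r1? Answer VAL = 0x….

VAL = 0x7c

[0] flags=1000 → (cmp)
[1] flags=1000 GT?F → skip
[2] flags=1000 CC?T → r2=0xd4
[3] flags=1000 LT?T → r1=0xcc
[4] flags=1000 → (cmp)
[5] flags=1000 NE?T → r1=0x42
[6] flags=1000 VS?F → skip
[7] flags=1000 → (cmp)
[8] flags=1000 PL?F → skip
[9] flags=1000 CC?T → r1=0x7c
[10] flags=1000 PL?F → skip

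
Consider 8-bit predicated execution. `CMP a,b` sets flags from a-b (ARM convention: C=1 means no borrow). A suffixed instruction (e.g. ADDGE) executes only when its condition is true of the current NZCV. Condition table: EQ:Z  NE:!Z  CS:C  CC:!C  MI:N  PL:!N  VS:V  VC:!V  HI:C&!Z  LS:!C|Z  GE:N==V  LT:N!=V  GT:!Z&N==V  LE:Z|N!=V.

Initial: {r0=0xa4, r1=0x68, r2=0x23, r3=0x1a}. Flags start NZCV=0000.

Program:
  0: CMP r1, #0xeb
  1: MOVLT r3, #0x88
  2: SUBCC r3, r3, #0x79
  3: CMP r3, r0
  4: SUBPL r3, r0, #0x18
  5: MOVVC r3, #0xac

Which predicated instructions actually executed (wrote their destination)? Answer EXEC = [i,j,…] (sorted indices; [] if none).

0: ✓ CMP  NZCV=0000
1: · MOVLT
2: ✓ SUBCC  r3←0xa1
3: ✓ CMP  NZCV=1000
4: · SUBPL
5: ✓ MOVVC  r3←0xac

EXEC = [2,5]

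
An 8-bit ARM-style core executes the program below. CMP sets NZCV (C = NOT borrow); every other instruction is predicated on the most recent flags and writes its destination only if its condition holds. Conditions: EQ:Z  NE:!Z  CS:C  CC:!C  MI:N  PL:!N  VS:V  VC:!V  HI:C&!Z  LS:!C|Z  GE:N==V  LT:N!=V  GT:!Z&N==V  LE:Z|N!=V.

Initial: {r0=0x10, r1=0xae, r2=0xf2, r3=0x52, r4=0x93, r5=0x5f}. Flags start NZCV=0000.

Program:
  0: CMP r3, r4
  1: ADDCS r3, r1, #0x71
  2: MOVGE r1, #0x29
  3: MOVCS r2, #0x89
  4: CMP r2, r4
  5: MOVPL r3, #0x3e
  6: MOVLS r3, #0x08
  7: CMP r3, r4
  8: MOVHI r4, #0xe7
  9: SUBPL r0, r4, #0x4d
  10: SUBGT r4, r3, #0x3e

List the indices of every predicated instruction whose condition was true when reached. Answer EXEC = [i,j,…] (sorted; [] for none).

0: ✓ CMP  NZCV=1001
1: · ADDCS
2: ✓ MOVGE  r1←0x29
3: · MOVCS
4: ✓ CMP  NZCV=0010
5: ✓ MOVPL  r3←0x3e
6: · MOVLS
7: ✓ CMP  NZCV=1001
8: · MOVHI
9: · SUBPL
10: ✓ SUBGT  r4←0x00

EXEC = [2,5,10]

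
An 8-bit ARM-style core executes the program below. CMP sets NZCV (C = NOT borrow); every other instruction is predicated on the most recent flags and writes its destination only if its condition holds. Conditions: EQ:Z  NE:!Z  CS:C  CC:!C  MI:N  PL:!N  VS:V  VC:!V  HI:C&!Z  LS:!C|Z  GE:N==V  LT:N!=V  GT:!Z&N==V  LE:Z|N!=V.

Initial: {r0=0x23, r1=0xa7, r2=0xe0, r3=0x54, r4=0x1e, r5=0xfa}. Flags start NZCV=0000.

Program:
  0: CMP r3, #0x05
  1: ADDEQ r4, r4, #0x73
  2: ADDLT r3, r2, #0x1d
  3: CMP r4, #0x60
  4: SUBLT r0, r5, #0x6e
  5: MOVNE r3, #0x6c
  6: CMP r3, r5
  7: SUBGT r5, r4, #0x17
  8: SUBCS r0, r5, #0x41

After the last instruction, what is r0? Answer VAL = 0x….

[0] flags=0010 → (cmp)
[1] flags=0010 EQ?F → skip
[2] flags=0010 LT?F → skip
[3] flags=1000 → (cmp)
[4] flags=1000 LT?T → r0=0x8c
[5] flags=1000 NE?T → r3=0x6c
[6] flags=0000 → (cmp)
[7] flags=0000 GT?T → r5=0x07
[8] flags=0000 CS?F → skip

VAL = 0x8c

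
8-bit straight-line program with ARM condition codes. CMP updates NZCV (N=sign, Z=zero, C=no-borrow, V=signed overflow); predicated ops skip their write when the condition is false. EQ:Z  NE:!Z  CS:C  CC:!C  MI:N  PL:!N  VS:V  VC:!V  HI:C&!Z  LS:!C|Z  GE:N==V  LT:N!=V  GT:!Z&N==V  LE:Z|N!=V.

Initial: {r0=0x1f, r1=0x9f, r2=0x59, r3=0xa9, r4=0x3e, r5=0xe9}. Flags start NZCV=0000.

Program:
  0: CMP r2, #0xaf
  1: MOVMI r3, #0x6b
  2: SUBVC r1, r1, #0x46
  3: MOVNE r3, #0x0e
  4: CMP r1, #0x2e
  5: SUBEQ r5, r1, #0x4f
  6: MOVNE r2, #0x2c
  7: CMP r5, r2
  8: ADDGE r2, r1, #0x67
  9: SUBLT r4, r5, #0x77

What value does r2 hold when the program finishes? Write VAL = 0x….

VAL = 0x2c

0: ✓ CMP  NZCV=1001
1: ✓ MOVMI  r3←0x6b
2: · SUBVC
3: ✓ MOVNE  r3←0x0e
4: ✓ CMP  NZCV=0011
5: · SUBEQ
6: ✓ MOVNE  r2←0x2c
7: ✓ CMP  NZCV=1010
8: · ADDGE
9: ✓ SUBLT  r4←0x72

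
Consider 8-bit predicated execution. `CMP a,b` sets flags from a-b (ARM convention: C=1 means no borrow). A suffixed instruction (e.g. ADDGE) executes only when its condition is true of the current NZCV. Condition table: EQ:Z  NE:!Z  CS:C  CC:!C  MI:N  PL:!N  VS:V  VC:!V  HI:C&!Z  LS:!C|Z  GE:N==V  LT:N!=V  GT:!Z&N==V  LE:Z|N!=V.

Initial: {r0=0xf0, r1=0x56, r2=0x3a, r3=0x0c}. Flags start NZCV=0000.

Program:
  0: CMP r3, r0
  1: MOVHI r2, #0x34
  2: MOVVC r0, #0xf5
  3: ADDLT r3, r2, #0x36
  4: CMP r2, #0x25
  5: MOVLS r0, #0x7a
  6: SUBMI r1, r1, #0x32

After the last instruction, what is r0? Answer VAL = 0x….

VAL = 0xf5

[0] flags=0000 → (cmp)
[1] flags=0000 HI?F → skip
[2] flags=0000 VC?T → r0=0xf5
[3] flags=0000 LT?F → skip
[4] flags=0010 → (cmp)
[5] flags=0010 LS?F → skip
[6] flags=0010 MI?F → skip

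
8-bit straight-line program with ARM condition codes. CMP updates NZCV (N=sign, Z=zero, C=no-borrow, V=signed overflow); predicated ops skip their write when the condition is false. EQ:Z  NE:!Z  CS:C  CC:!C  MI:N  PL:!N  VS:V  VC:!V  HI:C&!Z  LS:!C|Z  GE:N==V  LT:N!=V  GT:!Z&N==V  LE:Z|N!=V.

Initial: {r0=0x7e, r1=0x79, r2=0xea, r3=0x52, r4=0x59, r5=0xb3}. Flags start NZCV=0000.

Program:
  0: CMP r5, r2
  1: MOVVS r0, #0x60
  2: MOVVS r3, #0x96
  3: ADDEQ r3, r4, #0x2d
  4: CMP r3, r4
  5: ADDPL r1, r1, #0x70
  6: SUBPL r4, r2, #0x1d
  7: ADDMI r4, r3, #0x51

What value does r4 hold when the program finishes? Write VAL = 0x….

0: ✓ CMP  NZCV=1000
1: · MOVVS
2: · MOVVS
3: · ADDEQ
4: ✓ CMP  NZCV=1000
5: · ADDPL
6: · SUBPL
7: ✓ ADDMI  r4←0xa3

VAL = 0xa3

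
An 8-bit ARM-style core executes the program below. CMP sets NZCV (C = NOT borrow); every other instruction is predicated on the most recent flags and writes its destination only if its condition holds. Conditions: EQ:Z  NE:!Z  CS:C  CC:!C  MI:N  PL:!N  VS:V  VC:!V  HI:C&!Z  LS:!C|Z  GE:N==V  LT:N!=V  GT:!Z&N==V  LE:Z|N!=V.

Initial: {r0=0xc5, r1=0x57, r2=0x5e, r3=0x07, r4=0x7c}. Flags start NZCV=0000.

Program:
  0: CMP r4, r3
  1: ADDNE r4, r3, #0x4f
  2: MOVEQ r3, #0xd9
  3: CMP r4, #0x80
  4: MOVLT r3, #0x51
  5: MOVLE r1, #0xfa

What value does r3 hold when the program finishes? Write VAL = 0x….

[0] flags=0010 → (cmp)
[1] flags=0010 NE?T → r4=0x56
[2] flags=0010 EQ?F → skip
[3] flags=1001 → (cmp)
[4] flags=1001 LT?F → skip
[5] flags=1001 LE?F → skip

VAL = 0x07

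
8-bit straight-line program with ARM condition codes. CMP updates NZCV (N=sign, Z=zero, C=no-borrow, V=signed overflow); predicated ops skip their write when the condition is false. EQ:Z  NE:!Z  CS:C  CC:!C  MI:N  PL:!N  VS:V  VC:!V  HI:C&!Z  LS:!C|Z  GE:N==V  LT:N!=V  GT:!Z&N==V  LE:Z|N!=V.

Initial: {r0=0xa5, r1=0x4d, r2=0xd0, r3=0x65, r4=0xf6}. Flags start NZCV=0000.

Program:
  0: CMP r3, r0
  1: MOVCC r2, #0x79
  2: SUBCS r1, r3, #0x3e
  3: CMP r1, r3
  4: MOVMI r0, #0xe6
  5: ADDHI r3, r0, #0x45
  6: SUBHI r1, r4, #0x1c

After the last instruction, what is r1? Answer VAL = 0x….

[0] flags=1001 → (cmp)
[1] flags=1001 CC?T → r2=0x79
[2] flags=1001 CS?F → skip
[3] flags=1000 → (cmp)
[4] flags=1000 MI?T → r0=0xe6
[5] flags=1000 HI?F → skip
[6] flags=1000 HI?F → skip

VAL = 0x4d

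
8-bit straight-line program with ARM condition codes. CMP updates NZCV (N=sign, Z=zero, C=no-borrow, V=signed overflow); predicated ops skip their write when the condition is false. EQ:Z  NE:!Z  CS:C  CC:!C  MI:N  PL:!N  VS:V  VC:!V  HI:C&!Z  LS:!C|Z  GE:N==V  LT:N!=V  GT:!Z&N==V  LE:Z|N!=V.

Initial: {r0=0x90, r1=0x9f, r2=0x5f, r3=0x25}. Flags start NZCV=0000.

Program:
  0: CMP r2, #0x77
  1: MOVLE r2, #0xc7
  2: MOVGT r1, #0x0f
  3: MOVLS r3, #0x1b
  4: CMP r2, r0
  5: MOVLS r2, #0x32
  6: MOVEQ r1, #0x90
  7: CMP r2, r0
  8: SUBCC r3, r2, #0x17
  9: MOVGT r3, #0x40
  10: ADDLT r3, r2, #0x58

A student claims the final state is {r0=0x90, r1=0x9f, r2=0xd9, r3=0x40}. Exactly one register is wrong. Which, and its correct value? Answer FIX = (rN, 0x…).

FIX = (r2, 0xc7)

0: ✓ CMP  NZCV=1000
1: ✓ MOVLE  r2←0xc7
2: · MOVGT
3: ✓ MOVLS  r3←0x1b
4: ✓ CMP  NZCV=0010
5: · MOVLS
6: · MOVEQ
7: ✓ CMP  NZCV=0010
8: · SUBCC
9: ✓ MOVGT  r3←0x40
10: · ADDLT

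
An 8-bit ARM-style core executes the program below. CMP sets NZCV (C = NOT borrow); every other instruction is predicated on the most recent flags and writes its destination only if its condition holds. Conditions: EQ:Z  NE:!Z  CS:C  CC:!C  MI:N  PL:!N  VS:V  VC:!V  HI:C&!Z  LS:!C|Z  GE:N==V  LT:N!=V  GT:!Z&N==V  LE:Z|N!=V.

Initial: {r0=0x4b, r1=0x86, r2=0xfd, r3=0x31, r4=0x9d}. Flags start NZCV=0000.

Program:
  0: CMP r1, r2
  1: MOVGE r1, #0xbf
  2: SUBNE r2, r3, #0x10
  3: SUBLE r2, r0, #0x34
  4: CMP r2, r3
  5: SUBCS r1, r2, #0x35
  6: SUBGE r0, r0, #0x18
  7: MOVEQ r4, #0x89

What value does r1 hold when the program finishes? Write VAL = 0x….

0: ✓ CMP  NZCV=1000
1: · MOVGE
2: ✓ SUBNE  r2←0x21
3: ✓ SUBLE  r2←0x17
4: ✓ CMP  NZCV=1000
5: · SUBCS
6: · SUBGE
7: · MOVEQ

VAL = 0x86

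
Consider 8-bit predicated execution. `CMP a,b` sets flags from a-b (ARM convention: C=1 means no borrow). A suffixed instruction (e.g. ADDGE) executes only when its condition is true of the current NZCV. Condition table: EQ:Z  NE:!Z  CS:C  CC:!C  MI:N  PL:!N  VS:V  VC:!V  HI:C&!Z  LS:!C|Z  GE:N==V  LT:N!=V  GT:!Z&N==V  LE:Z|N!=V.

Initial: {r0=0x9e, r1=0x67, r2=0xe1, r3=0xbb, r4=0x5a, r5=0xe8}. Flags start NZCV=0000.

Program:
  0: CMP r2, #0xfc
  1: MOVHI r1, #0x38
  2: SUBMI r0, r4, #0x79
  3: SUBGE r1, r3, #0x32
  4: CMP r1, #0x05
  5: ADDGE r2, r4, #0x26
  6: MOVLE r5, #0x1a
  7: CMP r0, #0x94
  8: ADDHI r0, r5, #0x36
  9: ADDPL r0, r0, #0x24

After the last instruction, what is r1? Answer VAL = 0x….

0: ✓ CMP  NZCV=1000
1: · MOVHI
2: ✓ SUBMI  r0←0xe1
3: · SUBGE
4: ✓ CMP  NZCV=0010
5: ✓ ADDGE  r2←0x80
6: · MOVLE
7: ✓ CMP  NZCV=0010
8: ✓ ADDHI  r0←0x1e
9: ✓ ADDPL  r0←0x42

VAL = 0x67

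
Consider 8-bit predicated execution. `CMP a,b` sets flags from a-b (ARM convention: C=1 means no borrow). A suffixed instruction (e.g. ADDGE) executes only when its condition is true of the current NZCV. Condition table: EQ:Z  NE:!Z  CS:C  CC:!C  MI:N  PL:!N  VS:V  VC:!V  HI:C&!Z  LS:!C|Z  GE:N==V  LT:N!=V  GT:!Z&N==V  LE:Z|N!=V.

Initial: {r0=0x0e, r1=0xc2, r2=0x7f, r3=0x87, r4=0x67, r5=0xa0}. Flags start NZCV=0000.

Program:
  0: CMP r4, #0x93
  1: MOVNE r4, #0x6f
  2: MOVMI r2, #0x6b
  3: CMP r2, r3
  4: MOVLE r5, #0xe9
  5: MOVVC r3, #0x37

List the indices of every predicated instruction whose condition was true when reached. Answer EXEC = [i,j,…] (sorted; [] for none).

EXEC = [1,2]

[0] flags=1001 → (cmp)
[1] flags=1001 NE?T → r4=0x6f
[2] flags=1001 MI?T → r2=0x6b
[3] flags=1001 → (cmp)
[4] flags=1001 LE?F → skip
[5] flags=1001 VC?F → skip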